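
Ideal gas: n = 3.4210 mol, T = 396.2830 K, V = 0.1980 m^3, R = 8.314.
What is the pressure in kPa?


P = nRT/V = 3.4210 * 8.314 * 396.2830 / 0.1980
= 11271.1580 / 0.1980 = 56925.0402 Pa = 56.9250 kPa

56.9250 kPa


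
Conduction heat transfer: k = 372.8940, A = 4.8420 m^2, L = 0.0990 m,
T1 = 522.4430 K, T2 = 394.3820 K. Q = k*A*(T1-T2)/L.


dT = 128.0610 K
Q = 372.8940 * 4.8420 * 128.0610 / 0.0990 = 2335564.5501 W

2335564.5501 W


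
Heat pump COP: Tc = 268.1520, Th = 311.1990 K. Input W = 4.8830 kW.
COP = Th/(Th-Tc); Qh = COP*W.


COP = 311.1990 / 43.0470 = 7.2293
Qh = 7.2293 * 4.8830 = 35.3006 kW

COP = 7.2293, Qh = 35.3006 kW


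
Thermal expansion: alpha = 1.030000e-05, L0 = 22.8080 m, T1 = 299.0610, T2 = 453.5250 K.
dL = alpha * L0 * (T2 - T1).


dT = 154.4640 K
dL = 1.030000e-05 * 22.8080 * 154.4640 = 0.036287 m
L_final = 22.844287 m

dL = 0.036287 m


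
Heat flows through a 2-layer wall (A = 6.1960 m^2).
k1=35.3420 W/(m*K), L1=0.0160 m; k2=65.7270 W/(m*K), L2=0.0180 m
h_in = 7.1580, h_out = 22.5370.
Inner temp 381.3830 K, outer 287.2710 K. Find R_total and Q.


R_conv_in = 1/(7.1580*6.1960) = 0.0225
R_1 = 0.0160/(35.3420*6.1960) = 7.3066e-05
R_2 = 0.0180/(65.7270*6.1960) = 4.4199e-05
R_conv_out = 1/(22.5370*6.1960) = 0.0072
R_total = 0.0298 K/W
Q = 94.1120 / 0.0298 = 3155.3680 W

R_total = 0.0298 K/W, Q = 3155.3680 W


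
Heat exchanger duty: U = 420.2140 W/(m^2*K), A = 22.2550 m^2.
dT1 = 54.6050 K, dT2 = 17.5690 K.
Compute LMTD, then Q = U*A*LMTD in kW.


LMTD = 32.6599 K
Q = 420.2140 * 22.2550 * 32.6599 = 305431.0396 W = 305.4310 kW

305.4310 kW


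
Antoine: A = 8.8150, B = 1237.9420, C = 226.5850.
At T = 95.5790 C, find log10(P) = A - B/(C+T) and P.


C+T = 322.1640
B/(C+T) = 3.8426
log10(P) = 8.8150 - 3.8426 = 4.9724
P = 10^4.9724 = 93846.2059 mmHg

93846.2059 mmHg


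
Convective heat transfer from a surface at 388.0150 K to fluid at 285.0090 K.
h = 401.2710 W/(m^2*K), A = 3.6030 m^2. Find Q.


dT = 103.0060 K
Q = 401.2710 * 3.6030 * 103.0060 = 148923.9542 W

148923.9542 W


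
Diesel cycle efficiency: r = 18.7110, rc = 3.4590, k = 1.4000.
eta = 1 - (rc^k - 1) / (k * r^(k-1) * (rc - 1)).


r^(k-1) = 3.2273
rc^k = 5.6824
eta = 0.5786 = 57.8554%

57.8554%


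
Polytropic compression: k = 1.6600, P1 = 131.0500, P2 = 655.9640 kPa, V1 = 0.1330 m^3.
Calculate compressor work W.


(k-1)/k = 0.3976
(P2/P1)^exp = 1.8971
W = 2.5152 * 131.0500 * 0.1330 * (1.8971 - 1) = 39.3276 kJ

39.3276 kJ


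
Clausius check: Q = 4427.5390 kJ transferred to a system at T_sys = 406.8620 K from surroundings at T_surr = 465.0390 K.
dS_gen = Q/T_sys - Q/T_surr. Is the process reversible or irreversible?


dS_sys = 4427.5390/406.8620 = 10.8822 kJ/K
dS_surr = -4427.5390/465.0390 = -9.5208 kJ/K
dS_gen = 10.8822 - 9.5208 = 1.3614 kJ/K (irreversible)

dS_gen = 1.3614 kJ/K, irreversible


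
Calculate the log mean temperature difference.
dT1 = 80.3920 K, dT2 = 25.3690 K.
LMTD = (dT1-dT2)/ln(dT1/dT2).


dT1/dT2 = 3.1689
ln(dT1/dT2) = 1.1534
LMTD = 55.0230 / 1.1534 = 47.7056 K

47.7056 K


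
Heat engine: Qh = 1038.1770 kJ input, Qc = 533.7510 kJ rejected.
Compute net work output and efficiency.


W = 1038.1770 - 533.7510 = 504.4260 kJ
eta = 504.4260 / 1038.1770 = 0.4859 = 48.5877%

W = 504.4260 kJ, eta = 48.5877%


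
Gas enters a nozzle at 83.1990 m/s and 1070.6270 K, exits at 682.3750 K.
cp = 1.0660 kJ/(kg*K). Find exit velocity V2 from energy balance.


dT = 388.2520 K
2*cp*1000*dT = 827753.2640
V1^2 = 6922.0736
V2 = sqrt(834675.3376) = 913.6057 m/s

913.6057 m/s


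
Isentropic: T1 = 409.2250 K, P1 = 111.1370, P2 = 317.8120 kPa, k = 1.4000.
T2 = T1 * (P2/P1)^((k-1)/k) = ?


(k-1)/k = 0.2857
(P2/P1)^exp = 1.3501
T2 = 409.2250 * 1.3501 = 552.5059 K

552.5059 K


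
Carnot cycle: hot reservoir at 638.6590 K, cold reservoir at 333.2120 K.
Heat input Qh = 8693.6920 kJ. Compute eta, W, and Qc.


eta = 1 - 333.2120/638.6590 = 0.4783
W = 0.4783 * 8693.6920 = 4157.8716 kJ
Qc = 8693.6920 - 4157.8716 = 4535.8204 kJ

eta = 47.8263%, W = 4157.8716 kJ, Qc = 4535.8204 kJ


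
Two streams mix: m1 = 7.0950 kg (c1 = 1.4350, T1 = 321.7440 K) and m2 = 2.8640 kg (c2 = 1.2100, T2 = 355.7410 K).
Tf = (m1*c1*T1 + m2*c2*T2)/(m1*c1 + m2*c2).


num = 4508.5793
den = 13.6468
Tf = 330.3771 K

330.3771 K


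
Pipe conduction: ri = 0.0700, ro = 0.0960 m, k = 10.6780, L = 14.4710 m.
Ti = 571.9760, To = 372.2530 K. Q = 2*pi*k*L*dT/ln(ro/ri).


dT = 199.7230 K
ln(ro/ri) = 0.3159
Q = 2*pi*10.6780*14.4710*199.7230 / 0.3159 = 613919.5629 W

613919.5629 W


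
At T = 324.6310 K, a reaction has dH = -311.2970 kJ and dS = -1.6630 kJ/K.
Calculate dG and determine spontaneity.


T*dS = 324.6310 * -1.6630 = -539.8614 kJ
dG = -311.2970 + 539.8614 = 228.5644 kJ (non-spontaneous)

dG = 228.5644 kJ, non-spontaneous


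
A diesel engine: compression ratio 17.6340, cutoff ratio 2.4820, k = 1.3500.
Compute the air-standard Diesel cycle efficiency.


r^(k-1) = 2.7304
rc^k = 3.4118
eta = 0.5585 = 55.8496%

55.8496%


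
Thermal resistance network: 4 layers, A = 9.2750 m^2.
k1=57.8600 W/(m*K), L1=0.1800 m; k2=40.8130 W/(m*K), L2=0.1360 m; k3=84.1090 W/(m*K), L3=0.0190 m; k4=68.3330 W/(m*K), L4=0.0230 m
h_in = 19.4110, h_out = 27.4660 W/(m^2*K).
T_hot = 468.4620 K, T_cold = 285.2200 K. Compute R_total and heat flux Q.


R_conv_in = 1/(19.4110*9.2750) = 0.0056
R_1 = 0.1800/(57.8600*9.2750) = 0.0003
R_2 = 0.1360/(40.8130*9.2750) = 0.0004
R_3 = 0.0190/(84.1090*9.2750) = 2.4356e-05
R_4 = 0.0230/(68.3330*9.2750) = 3.6290e-05
R_conv_out = 1/(27.4660*9.2750) = 0.0039
R_total = 0.0102 K/W
Q = 183.2420 / 0.0102 = 17903.1064 W

R_total = 0.0102 K/W, Q = 17903.1064 W


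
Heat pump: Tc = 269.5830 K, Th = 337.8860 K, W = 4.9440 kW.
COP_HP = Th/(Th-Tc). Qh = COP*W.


COP = 337.8860 / 68.3030 = 4.9469
Qh = 4.9469 * 4.9440 = 24.4573 kW

COP = 4.9469, Qh = 24.4573 kW


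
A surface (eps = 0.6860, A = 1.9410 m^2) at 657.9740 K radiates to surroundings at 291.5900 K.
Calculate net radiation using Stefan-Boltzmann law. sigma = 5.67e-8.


T^4 = 1.8743e+11
Tsurr^4 = 7.2292e+09
Q = 0.6860 * 5.67e-8 * 1.9410 * 1.8020e+11 = 13604.5779 W

13604.5779 W


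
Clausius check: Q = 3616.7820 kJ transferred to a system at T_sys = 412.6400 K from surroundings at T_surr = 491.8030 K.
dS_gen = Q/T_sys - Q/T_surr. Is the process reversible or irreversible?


dS_sys = 3616.7820/412.6400 = 8.7650 kJ/K
dS_surr = -3616.7820/491.8030 = -7.3541 kJ/K
dS_gen = 8.7650 - 7.3541 = 1.4109 kJ/K (irreversible)

dS_gen = 1.4109 kJ/K, irreversible


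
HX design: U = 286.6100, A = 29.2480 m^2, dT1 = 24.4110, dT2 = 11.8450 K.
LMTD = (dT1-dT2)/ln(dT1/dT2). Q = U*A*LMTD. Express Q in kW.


LMTD = 17.3773 K
Q = 286.6100 * 29.2480 * 17.3773 = 145669.7527 W = 145.6698 kW

145.6698 kW


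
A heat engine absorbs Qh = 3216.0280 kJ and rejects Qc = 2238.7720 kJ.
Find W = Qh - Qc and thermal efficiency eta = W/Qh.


W = 3216.0280 - 2238.7720 = 977.2560 kJ
eta = 977.2560 / 3216.0280 = 0.3039 = 30.3870%

W = 977.2560 kJ, eta = 30.3870%


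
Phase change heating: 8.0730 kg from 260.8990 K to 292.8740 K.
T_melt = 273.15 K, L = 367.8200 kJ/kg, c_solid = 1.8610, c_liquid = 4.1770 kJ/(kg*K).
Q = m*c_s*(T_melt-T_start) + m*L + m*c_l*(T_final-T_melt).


Q1 (sensible, solid) = 8.0730 * 1.8610 * 12.2510 = 184.0572 kJ
Q2 (latent) = 8.0730 * 367.8200 = 2969.4109 kJ
Q3 (sensible, liquid) = 8.0730 * 4.1770 * 19.7240 = 665.1114 kJ
Q_total = 3818.5795 kJ

3818.5795 kJ


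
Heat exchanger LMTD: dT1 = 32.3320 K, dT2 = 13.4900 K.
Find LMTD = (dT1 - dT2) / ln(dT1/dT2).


dT1/dT2 = 2.3967
ln(dT1/dT2) = 0.8741
LMTD = 18.8420 / 0.8741 = 21.5557 K

21.5557 K


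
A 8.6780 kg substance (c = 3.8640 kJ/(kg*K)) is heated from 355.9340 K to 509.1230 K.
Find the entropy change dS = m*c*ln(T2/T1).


T2/T1 = 1.4304
ln(T2/T1) = 0.3579
dS = 8.6780 * 3.8640 * 0.3579 = 12.0025 kJ/K

12.0025 kJ/K


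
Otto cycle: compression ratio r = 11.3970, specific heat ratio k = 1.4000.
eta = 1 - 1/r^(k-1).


r^(k-1) = 2.6468
eta = 1 - 1/2.6468 = 0.6222 = 62.2181%

62.2181%


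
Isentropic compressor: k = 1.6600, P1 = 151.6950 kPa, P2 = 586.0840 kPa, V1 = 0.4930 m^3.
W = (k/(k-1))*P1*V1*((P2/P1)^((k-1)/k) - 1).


(k-1)/k = 0.3976
(P2/P1)^exp = 1.7115
W = 2.5152 * 151.6950 * 0.4930 * (1.7115 - 1) = 133.8342 kJ

133.8342 kJ


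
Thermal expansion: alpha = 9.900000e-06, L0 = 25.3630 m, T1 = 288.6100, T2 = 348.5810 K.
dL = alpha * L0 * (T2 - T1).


dT = 59.9710 K
dL = 9.900000e-06 * 25.3630 * 59.9710 = 0.015058 m
L_final = 25.378058 m

dL = 0.015058 m


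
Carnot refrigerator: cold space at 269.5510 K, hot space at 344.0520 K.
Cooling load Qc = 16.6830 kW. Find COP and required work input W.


COP = 269.5510 / 74.5010 = 3.6181
W = 16.6830 / 3.6181 = 4.6110 kW

COP = 3.6181, W = 4.6110 kW


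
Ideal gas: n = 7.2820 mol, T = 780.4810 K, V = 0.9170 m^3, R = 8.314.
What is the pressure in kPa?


P = nRT/V = 7.2820 * 8.314 * 780.4810 / 0.9170
= 47252.3084 / 0.9170 = 51529.2349 Pa = 51.5292 kPa

51.5292 kPa


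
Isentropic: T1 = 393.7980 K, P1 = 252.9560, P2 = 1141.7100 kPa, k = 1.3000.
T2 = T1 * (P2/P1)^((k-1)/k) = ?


(k-1)/k = 0.2308
(P2/P1)^exp = 1.4159
T2 = 393.7980 * 1.4159 = 557.5893 K

557.5893 K


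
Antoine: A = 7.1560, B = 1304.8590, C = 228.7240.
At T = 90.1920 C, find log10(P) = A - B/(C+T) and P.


C+T = 318.9160
B/(C+T) = 4.0915
log10(P) = 7.1560 - 4.0915 = 3.0645
P = 10^3.0645 = 1159.9934 mmHg

1159.9934 mmHg


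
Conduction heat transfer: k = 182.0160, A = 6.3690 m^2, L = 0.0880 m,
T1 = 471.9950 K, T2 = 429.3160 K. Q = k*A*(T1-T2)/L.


dT = 42.6790 K
Q = 182.0160 * 6.3690 * 42.6790 / 0.0880 = 562227.8800 W

562227.8800 W


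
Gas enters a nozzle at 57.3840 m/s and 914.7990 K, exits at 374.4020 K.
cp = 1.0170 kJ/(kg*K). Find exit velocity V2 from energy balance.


dT = 540.3970 K
2*cp*1000*dT = 1099167.4980
V1^2 = 3292.9235
V2 = sqrt(1102460.4215) = 1049.9812 m/s

1049.9812 m/s


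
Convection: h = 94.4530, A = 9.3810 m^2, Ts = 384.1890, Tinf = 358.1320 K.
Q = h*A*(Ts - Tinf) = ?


dT = 26.0570 K
Q = 94.4530 * 9.3810 * 26.0570 = 23088.1590 W

23088.1590 W


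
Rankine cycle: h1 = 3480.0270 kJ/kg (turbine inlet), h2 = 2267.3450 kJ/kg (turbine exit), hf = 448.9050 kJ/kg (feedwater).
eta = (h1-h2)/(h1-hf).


W = 1212.6820 kJ/kg
Q_in = 3031.1220 kJ/kg
eta = 0.4001 = 40.0077%

eta = 40.0077%


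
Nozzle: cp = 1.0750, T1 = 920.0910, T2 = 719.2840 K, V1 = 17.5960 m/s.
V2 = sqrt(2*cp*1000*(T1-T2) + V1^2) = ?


dT = 200.8070 K
2*cp*1000*dT = 431735.0500
V1^2 = 309.6192
V2 = sqrt(432044.6692) = 657.3010 m/s

657.3010 m/s


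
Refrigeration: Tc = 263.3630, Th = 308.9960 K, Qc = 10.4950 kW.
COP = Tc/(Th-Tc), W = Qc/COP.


COP = 263.3630 / 45.6330 = 5.7713
W = 10.4950 / 5.7713 = 1.8185 kW

COP = 5.7713, W = 1.8185 kW


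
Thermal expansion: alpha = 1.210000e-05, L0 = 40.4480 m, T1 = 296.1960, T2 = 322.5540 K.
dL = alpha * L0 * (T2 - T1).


dT = 26.3580 K
dL = 1.210000e-05 * 40.4480 * 26.3580 = 0.012900 m
L_final = 40.460900 m

dL = 0.012900 m


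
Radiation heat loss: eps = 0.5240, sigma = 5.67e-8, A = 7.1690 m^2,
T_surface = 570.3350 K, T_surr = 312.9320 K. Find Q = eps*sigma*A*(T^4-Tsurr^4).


T^4 = 1.0581e+11
Tsurr^4 = 9.5896e+09
Q = 0.5240 * 5.67e-8 * 7.1690 * 9.6219e+10 = 20494.2894 W

20494.2894 W


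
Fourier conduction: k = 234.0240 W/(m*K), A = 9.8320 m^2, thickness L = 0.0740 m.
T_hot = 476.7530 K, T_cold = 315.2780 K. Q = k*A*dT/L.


dT = 161.4750 K
Q = 234.0240 * 9.8320 * 161.4750 / 0.0740 = 5020833.7531 W

5020833.7531 W


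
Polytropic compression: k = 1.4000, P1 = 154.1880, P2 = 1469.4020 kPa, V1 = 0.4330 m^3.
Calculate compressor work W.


(k-1)/k = 0.2857
(P2/P1)^exp = 1.9043
W = 3.5000 * 154.1880 * 0.4330 * (1.9043 - 1) = 211.3143 kJ

211.3143 kJ


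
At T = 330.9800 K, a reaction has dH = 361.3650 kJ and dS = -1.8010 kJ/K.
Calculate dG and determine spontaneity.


T*dS = 330.9800 * -1.8010 = -596.0950 kJ
dG = 361.3650 + 596.0950 = 957.4600 kJ (non-spontaneous)

dG = 957.4600 kJ, non-spontaneous


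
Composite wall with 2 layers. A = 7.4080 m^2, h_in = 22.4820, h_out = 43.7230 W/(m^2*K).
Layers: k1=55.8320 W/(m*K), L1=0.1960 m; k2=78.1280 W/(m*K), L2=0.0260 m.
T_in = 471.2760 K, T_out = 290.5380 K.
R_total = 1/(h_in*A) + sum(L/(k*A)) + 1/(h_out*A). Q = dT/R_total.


R_conv_in = 1/(22.4820*7.4080) = 0.0060
R_1 = 0.1960/(55.8320*7.4080) = 0.0005
R_2 = 0.0260/(78.1280*7.4080) = 4.4923e-05
R_conv_out = 1/(43.7230*7.4080) = 0.0031
R_total = 0.0096 K/W
Q = 180.7380 / 0.0096 = 18806.3001 W

R_total = 0.0096 K/W, Q = 18806.3001 W


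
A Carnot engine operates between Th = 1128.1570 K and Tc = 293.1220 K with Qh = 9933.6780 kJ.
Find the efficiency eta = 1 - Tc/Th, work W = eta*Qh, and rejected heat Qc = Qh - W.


eta = 1 - 293.1220/1128.1570 = 0.7402
W = 0.7402 * 9933.6780 = 7352.6724 kJ
Qc = 9933.6780 - 7352.6724 = 2581.0056 kJ

eta = 74.0176%, W = 7352.6724 kJ, Qc = 2581.0056 kJ


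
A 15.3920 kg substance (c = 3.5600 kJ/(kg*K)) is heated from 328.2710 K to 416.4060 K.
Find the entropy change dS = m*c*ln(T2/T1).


T2/T1 = 1.2685
ln(T2/T1) = 0.2378
dS = 15.3920 * 3.5600 * 0.2378 = 13.0315 kJ/K

13.0315 kJ/K


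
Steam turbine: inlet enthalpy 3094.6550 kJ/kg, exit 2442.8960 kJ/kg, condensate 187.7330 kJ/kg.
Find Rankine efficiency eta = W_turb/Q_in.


W = 651.7590 kJ/kg
Q_in = 2906.9220 kJ/kg
eta = 0.2242 = 22.4209%

eta = 22.4209%


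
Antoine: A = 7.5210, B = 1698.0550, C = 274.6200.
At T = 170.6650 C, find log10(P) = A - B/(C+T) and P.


C+T = 445.2850
B/(C+T) = 3.8134
log10(P) = 7.5210 - 3.8134 = 3.7076
P = 10^3.7076 = 5100.2136 mmHg

5100.2136 mmHg


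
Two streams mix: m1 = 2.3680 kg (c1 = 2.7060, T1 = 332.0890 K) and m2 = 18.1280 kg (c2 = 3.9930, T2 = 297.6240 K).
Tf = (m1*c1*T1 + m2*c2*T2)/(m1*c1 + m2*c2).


num = 23671.5067
den = 78.7929
Tf = 300.4269 K

300.4269 K


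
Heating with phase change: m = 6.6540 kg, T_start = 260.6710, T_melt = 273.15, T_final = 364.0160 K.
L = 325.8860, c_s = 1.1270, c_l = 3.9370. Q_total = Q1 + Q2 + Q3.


Q1 (sensible, solid) = 6.6540 * 1.1270 * 12.4790 = 93.5807 kJ
Q2 (latent) = 6.6540 * 325.8860 = 2168.4454 kJ
Q3 (sensible, liquid) = 6.6540 * 3.9370 * 90.8660 = 2380.3982 kJ
Q_total = 4642.4244 kJ

4642.4244 kJ


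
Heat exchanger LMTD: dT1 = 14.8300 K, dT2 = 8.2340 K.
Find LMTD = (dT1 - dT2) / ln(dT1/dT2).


dT1/dT2 = 1.8011
ln(dT1/dT2) = 0.5884
LMTD = 6.5960 / 0.5884 = 11.2104 K

11.2104 K


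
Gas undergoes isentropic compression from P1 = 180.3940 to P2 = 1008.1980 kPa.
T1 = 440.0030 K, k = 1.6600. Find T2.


(k-1)/k = 0.3976
(P2/P1)^exp = 1.9821
T2 = 440.0030 * 1.9821 = 872.1363 K

872.1363 K


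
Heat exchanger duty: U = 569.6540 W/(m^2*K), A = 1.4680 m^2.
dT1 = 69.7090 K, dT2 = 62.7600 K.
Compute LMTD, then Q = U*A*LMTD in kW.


LMTD = 66.1737 K
Q = 569.6540 * 1.4680 * 66.1737 = 55337.8944 W = 55.3379 kW

55.3379 kW


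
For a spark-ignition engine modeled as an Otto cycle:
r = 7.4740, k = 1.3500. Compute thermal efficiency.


r^(k-1) = 2.0218
eta = 1 - 1/2.0218 = 0.5054 = 50.5397%

50.5397%


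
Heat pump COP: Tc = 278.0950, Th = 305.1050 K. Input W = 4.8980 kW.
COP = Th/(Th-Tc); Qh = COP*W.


COP = 305.1050 / 27.0100 = 11.2960
Qh = 11.2960 * 4.8980 = 55.3278 kW

COP = 11.2960, Qh = 55.3278 kW


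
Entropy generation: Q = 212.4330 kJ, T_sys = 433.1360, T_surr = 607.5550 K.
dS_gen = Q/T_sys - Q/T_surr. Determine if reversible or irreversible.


dS_sys = 212.4330/433.1360 = 0.4905 kJ/K
dS_surr = -212.4330/607.5550 = -0.3497 kJ/K
dS_gen = 0.4905 - 0.3497 = 0.1408 kJ/K (irreversible)

dS_gen = 0.1408 kJ/K, irreversible


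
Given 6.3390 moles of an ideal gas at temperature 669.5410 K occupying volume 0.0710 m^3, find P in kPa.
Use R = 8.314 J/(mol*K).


P = nRT/V = 6.3390 * 8.314 * 669.5410 / 0.0710
= 35286.4484 / 0.0710 = 496992.2309 Pa = 496.9922 kPa

496.9922 kPa


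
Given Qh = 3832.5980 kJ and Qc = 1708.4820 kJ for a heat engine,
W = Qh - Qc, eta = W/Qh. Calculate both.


W = 3832.5980 - 1708.4820 = 2124.1160 kJ
eta = 2124.1160 / 3832.5980 = 0.5542 = 55.4224%

W = 2124.1160 kJ, eta = 55.4224%


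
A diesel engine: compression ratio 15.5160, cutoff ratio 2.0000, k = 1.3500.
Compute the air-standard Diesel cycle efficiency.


r^(k-1) = 2.6108
rc^k = 2.5491
eta = 0.5605 = 56.0480%

56.0480%


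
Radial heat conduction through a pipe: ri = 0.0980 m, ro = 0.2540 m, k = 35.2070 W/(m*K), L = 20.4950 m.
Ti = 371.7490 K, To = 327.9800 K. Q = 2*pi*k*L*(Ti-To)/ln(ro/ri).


dT = 43.7690 K
ln(ro/ri) = 0.9524
Q = 2*pi*35.2070*20.4950*43.7690 / 0.9524 = 208362.3244 W

208362.3244 W


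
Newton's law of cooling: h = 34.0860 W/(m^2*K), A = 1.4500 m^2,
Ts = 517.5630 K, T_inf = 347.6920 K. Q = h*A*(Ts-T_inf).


dT = 169.8710 K
Q = 34.0860 * 1.4500 * 169.8710 = 8395.8232 W

8395.8232 W


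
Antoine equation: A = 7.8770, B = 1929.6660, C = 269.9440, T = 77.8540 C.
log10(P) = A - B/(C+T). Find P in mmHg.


C+T = 347.7980
B/(C+T) = 5.5482
log10(P) = 7.8770 - 5.5482 = 2.3288
P = 10^2.3288 = 213.1877 mmHg

213.1877 mmHg


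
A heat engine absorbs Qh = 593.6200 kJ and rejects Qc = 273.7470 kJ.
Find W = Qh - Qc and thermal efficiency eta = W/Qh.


W = 593.6200 - 273.7470 = 319.8730 kJ
eta = 319.8730 / 593.6200 = 0.5389 = 53.8851%

W = 319.8730 kJ, eta = 53.8851%


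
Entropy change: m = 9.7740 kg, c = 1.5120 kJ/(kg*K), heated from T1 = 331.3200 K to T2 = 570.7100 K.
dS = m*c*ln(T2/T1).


T2/T1 = 1.7225
ln(T2/T1) = 0.5438
dS = 9.7740 * 1.5120 * 0.5438 = 8.0364 kJ/K

8.0364 kJ/K


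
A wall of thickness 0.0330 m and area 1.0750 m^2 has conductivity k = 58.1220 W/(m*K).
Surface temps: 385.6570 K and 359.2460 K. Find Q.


dT = 26.4110 K
Q = 58.1220 * 1.0750 * 26.4110 / 0.0330 = 50005.7470 W

50005.7470 W


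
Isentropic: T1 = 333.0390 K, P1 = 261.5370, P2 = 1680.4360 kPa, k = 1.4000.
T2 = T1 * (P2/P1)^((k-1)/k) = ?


(k-1)/k = 0.2857
(P2/P1)^exp = 1.7015
T2 = 333.0390 * 1.7015 = 566.6573 K

566.6573 K


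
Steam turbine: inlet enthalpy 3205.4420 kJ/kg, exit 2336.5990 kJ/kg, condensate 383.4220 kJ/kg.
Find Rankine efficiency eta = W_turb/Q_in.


W = 868.8430 kJ/kg
Q_in = 2822.0200 kJ/kg
eta = 0.3079 = 30.7880%

eta = 30.7880%


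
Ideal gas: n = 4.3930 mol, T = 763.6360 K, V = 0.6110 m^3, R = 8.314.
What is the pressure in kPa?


P = nRT/V = 4.3930 * 8.314 * 763.6360 / 0.6110
= 27890.5846 / 0.6110 = 45647.4380 Pa = 45.6474 kPa

45.6474 kPa


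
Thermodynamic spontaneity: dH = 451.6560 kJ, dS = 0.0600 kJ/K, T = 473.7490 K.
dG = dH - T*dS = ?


T*dS = 473.7490 * 0.0600 = 28.4249 kJ
dG = 451.6560 - 28.4249 = 423.2311 kJ (non-spontaneous)

dG = 423.2311 kJ, non-spontaneous


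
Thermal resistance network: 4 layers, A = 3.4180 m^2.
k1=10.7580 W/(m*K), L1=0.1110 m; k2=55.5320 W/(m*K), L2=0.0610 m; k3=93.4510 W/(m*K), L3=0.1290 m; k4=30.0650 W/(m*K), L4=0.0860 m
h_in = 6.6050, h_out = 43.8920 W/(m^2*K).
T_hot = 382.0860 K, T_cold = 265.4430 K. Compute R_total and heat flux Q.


R_conv_in = 1/(6.6050*3.4180) = 0.0443
R_1 = 0.1110/(10.7580*3.4180) = 0.0030
R_2 = 0.0610/(55.5320*3.4180) = 0.0003
R_3 = 0.1290/(93.4510*3.4180) = 0.0004
R_4 = 0.0860/(30.0650*3.4180) = 0.0008
R_conv_out = 1/(43.8920*3.4180) = 0.0067
R_total = 0.0555 K/W
Q = 116.6430 / 0.0555 = 2100.1049 W

R_total = 0.0555 K/W, Q = 2100.1049 W


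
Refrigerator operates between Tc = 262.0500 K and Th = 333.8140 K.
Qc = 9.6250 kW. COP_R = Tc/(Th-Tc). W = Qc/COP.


COP = 262.0500 / 71.7640 = 3.6516
W = 9.6250 / 3.6516 = 2.6359 kW

COP = 3.6516, W = 2.6359 kW


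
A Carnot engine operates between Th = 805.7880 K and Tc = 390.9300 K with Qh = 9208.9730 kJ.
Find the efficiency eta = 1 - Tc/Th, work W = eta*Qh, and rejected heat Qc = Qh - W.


eta = 1 - 390.9300/805.7880 = 0.5148
W = 0.5148 * 9208.9730 = 4741.2174 kJ
Qc = 9208.9730 - 4741.2174 = 4467.7556 kJ

eta = 51.4848%, W = 4741.2174 kJ, Qc = 4467.7556 kJ


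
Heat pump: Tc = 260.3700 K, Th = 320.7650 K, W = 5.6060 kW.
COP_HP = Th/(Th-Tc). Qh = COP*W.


COP = 320.7650 / 60.3950 = 5.3111
Qh = 5.3111 * 5.6060 = 29.7741 kW

COP = 5.3111, Qh = 29.7741 kW


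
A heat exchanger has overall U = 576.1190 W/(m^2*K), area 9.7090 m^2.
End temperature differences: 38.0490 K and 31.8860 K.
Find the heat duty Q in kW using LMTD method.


LMTD = 34.8768 K
Q = 576.1190 * 9.7090 * 34.8768 = 195084.7150 W = 195.0847 kW

195.0847 kW


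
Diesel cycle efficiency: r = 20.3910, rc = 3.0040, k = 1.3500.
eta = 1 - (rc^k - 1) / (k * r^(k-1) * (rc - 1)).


r^(k-1) = 2.8728
rc^k = 4.4146
eta = 0.5607 = 56.0651%

56.0651%


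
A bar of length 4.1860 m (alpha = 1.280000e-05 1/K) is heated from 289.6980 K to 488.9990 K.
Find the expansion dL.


dT = 199.3010 K
dL = 1.280000e-05 * 4.1860 * 199.3010 = 0.010679 m
L_final = 4.196679 m

dL = 0.010679 m


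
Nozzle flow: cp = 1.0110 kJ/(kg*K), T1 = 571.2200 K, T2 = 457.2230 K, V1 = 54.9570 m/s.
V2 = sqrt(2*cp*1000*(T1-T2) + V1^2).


dT = 113.9970 K
2*cp*1000*dT = 230501.9340
V1^2 = 3020.2718
V2 = sqrt(233522.2058) = 483.2414 m/s

483.2414 m/s


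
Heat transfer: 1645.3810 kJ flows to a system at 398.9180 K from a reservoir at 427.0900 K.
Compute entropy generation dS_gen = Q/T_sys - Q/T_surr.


dS_sys = 1645.3810/398.9180 = 4.1246 kJ/K
dS_surr = -1645.3810/427.0900 = -3.8525 kJ/K
dS_gen = 4.1246 - 3.8525 = 0.2721 kJ/K (irreversible)

dS_gen = 0.2721 kJ/K, irreversible


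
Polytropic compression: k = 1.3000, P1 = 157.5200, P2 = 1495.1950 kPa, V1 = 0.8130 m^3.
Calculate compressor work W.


(k-1)/k = 0.2308
(P2/P1)^exp = 1.6809
W = 4.3333 * 157.5200 * 0.8130 * (1.6809 - 1) = 377.8676 kJ

377.8676 kJ


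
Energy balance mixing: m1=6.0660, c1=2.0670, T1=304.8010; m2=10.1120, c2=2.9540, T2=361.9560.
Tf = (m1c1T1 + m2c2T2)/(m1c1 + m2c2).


num = 14633.6562
den = 42.4093
Tf = 345.0580 K

345.0580 K


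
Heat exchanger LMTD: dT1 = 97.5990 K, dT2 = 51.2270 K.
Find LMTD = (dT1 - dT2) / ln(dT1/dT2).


dT1/dT2 = 1.9052
ln(dT1/dT2) = 0.6446
LMTD = 46.3720 / 0.6446 = 71.9391 K

71.9391 K


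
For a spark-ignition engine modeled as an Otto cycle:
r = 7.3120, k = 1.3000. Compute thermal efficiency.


r^(k-1) = 1.8164
eta = 1 - 1/1.8164 = 0.4495 = 44.9460%

44.9460%


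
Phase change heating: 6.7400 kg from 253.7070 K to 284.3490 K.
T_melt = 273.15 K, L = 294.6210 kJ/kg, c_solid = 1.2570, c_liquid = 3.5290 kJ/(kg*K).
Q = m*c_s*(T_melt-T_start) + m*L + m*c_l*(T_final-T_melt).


Q1 (sensible, solid) = 6.7400 * 1.2570 * 19.4430 = 164.7246 kJ
Q2 (latent) = 6.7400 * 294.6210 = 1985.7455 kJ
Q3 (sensible, liquid) = 6.7400 * 3.5290 * 11.1990 = 266.3734 kJ
Q_total = 2416.8435 kJ

2416.8435 kJ


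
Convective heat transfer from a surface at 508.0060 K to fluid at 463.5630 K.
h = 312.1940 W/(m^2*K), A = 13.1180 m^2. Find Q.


dT = 44.4430 K
Q = 312.1940 * 13.1180 * 44.4430 = 182010.1241 W

182010.1241 W


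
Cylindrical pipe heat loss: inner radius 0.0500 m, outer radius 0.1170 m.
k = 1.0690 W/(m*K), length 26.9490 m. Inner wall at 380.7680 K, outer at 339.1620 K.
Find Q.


dT = 41.6060 K
ln(ro/ri) = 0.8502
Q = 2*pi*1.0690*26.9490*41.6060 / 0.8502 = 8858.4994 W

8858.4994 W


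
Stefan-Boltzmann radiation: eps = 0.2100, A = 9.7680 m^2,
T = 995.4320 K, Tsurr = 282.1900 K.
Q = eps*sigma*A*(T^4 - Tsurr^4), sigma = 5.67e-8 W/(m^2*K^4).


T^4 = 9.8185e+11
Tsurr^4 = 6.3411e+09
Q = 0.2100 * 5.67e-8 * 9.7680 * 9.7551e+11 = 113459.4002 W

113459.4002 W


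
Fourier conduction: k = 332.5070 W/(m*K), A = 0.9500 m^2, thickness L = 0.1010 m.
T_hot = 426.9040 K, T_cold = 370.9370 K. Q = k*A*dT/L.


dT = 55.9670 K
Q = 332.5070 * 0.9500 * 55.9670 / 0.1010 = 175039.0921 W

175039.0921 W


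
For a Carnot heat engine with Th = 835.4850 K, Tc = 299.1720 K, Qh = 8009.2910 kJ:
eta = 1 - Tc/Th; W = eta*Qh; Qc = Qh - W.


eta = 1 - 299.1720/835.4850 = 0.6419
W = 0.6419 * 8009.2910 = 5141.3094 kJ
Qc = 8009.2910 - 5141.3094 = 2867.9816 kJ

eta = 64.1918%, W = 5141.3094 kJ, Qc = 2867.9816 kJ


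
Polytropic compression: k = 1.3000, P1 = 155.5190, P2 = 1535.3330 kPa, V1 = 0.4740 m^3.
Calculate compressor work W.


(k-1)/k = 0.2308
(P2/P1)^exp = 1.6962
W = 4.3333 * 155.5190 * 0.4740 * (1.6962 - 1) = 222.3967 kJ

222.3967 kJ


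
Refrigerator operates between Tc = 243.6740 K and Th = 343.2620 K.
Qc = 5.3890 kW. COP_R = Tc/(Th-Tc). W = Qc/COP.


COP = 243.6740 / 99.5880 = 2.4468
W = 5.3890 / 2.4468 = 2.2024 kW

COP = 2.4468, W = 2.2024 kW


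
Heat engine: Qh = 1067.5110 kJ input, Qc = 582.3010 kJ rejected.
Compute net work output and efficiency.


W = 1067.5110 - 582.3010 = 485.2100 kJ
eta = 485.2100 / 1067.5110 = 0.4545 = 45.4525%

W = 485.2100 kJ, eta = 45.4525%


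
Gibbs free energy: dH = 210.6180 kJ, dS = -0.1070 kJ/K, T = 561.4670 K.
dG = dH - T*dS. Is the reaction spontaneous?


T*dS = 561.4670 * -0.1070 = -60.0770 kJ
dG = 210.6180 + 60.0770 = 270.6950 kJ (non-spontaneous)

dG = 270.6950 kJ, non-spontaneous


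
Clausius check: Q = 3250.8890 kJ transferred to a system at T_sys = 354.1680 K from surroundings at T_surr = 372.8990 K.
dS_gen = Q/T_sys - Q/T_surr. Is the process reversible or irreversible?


dS_sys = 3250.8890/354.1680 = 9.1789 kJ/K
dS_surr = -3250.8890/372.8990 = -8.7179 kJ/K
dS_gen = 9.1789 - 8.7179 = 0.4611 kJ/K (irreversible)

dS_gen = 0.4611 kJ/K, irreversible


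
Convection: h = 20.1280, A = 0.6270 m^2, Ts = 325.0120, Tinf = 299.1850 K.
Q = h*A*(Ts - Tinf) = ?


dT = 25.8270 K
Q = 20.1280 * 0.6270 * 25.8270 = 325.9434 W

325.9434 W


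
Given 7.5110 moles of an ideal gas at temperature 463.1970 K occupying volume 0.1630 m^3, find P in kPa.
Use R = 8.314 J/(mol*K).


P = nRT/V = 7.5110 * 8.314 * 463.1970 / 0.1630
= 28925.0102 / 0.1630 = 177454.0500 Pa = 177.4541 kPa

177.4541 kPa


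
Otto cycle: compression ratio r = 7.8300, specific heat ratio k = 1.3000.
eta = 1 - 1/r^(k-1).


r^(k-1) = 1.8541
eta = 1 - 1/1.8541 = 0.4606 = 46.0649%

46.0649%


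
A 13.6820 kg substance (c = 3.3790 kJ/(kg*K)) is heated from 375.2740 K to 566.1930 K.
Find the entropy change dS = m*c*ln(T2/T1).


T2/T1 = 1.5087
ln(T2/T1) = 0.4113
dS = 13.6820 * 3.3790 * 0.4113 = 19.0140 kJ/K

19.0140 kJ/K


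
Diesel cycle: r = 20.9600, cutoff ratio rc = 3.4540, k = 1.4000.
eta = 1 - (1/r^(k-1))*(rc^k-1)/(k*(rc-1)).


r^(k-1) = 3.3772
rc^k = 5.6709
eta = 0.5974 = 59.7431%

59.7431%


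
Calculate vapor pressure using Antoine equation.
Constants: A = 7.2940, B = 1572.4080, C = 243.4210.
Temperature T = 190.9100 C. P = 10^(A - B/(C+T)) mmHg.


C+T = 434.3310
B/(C+T) = 3.6203
log10(P) = 7.2940 - 3.6203 = 3.6737
P = 10^3.6737 = 4717.3836 mmHg

4717.3836 mmHg


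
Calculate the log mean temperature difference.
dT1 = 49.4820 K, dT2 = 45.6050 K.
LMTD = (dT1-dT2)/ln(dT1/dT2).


dT1/dT2 = 1.0850
ln(dT1/dT2) = 0.0816
LMTD = 3.8770 / 0.0816 = 47.5171 K

47.5171 K


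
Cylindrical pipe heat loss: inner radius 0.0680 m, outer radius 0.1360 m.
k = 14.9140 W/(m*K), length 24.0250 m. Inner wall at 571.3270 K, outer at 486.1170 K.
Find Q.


dT = 85.2100 K
ln(ro/ri) = 0.6931
Q = 2*pi*14.9140*24.0250*85.2100 / 0.6931 = 276759.4811 W

276759.4811 W


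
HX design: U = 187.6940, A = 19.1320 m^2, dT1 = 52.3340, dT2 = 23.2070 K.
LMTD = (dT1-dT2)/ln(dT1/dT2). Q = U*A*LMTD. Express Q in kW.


LMTD = 35.8181 K
Q = 187.6940 * 19.1320 * 35.8181 = 128621.4085 W = 128.6214 kW

128.6214 kW


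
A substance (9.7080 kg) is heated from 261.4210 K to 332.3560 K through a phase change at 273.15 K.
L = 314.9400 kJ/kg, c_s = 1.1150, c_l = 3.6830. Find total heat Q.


Q1 (sensible, solid) = 9.7080 * 1.1150 * 11.7290 = 126.9596 kJ
Q2 (latent) = 9.7080 * 314.9400 = 3057.4375 kJ
Q3 (sensible, liquid) = 9.7080 * 3.6830 * 59.2060 = 2116.8847 kJ
Q_total = 5301.2819 kJ

5301.2819 kJ


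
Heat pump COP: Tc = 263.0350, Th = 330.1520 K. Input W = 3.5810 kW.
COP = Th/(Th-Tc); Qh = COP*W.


COP = 330.1520 / 67.1170 = 4.9191
Qh = 4.9191 * 3.5810 = 17.6151 kW

COP = 4.9191, Qh = 17.6151 kW


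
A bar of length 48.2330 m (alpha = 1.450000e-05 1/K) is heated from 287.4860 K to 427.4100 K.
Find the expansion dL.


dT = 139.9240 K
dL = 1.450000e-05 * 48.2330 * 139.9240 = 0.097860 m
L_final = 48.330860 m

dL = 0.097860 m


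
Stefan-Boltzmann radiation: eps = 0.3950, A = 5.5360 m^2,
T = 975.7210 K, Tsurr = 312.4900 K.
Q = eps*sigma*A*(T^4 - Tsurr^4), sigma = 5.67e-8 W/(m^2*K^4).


T^4 = 9.0636e+11
Tsurr^4 = 9.5355e+09
Q = 0.3950 * 5.67e-8 * 5.5360 * 8.9683e+11 = 111195.0840 W

111195.0840 W


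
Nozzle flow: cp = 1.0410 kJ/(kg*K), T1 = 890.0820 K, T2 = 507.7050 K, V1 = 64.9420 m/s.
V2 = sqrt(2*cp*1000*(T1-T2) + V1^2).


dT = 382.3770 K
2*cp*1000*dT = 796108.9140
V1^2 = 4217.4634
V2 = sqrt(800326.3774) = 894.6096 m/s

894.6096 m/s


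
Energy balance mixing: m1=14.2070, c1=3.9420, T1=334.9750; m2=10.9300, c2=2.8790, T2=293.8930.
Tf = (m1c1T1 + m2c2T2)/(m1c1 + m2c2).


num = 28008.0071
den = 87.4715
Tf = 320.1959 K

320.1959 K


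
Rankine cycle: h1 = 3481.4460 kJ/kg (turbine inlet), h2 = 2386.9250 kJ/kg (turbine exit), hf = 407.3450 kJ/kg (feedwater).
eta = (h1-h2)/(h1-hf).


W = 1094.5210 kJ/kg
Q_in = 3074.1010 kJ/kg
eta = 0.3560 = 35.6046%

eta = 35.6046%


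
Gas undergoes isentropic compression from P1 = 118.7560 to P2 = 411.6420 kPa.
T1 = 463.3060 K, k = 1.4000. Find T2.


(k-1)/k = 0.2857
(P2/P1)^exp = 1.4264
T2 = 463.3060 * 1.4264 = 660.8681 K

660.8681 K


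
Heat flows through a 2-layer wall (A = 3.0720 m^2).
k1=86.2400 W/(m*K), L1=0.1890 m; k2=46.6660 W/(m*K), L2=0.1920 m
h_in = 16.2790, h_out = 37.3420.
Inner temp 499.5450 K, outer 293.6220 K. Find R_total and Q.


R_conv_in = 1/(16.2790*3.0720) = 0.0200
R_1 = 0.1890/(86.2400*3.0720) = 0.0007
R_2 = 0.1920/(46.6660*3.0720) = 0.0013
R_conv_out = 1/(37.3420*3.0720) = 0.0087
R_total = 0.0308 K/W
Q = 205.9230 / 0.0308 = 6693.1236 W

R_total = 0.0308 K/W, Q = 6693.1236 W


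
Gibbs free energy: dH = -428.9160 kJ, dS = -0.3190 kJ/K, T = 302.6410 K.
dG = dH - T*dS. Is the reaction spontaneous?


T*dS = 302.6410 * -0.3190 = -96.5425 kJ
dG = -428.9160 + 96.5425 = -332.3735 kJ (spontaneous)

dG = -332.3735 kJ, spontaneous


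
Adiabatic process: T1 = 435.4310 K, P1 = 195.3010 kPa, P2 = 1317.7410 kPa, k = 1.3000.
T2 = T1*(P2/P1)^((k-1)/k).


(k-1)/k = 0.2308
(P2/P1)^exp = 1.5536
T2 = 435.4310 * 1.5536 = 676.4816 K

676.4816 K


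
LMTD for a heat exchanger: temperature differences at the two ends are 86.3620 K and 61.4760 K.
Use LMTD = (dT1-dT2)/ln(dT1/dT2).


dT1/dT2 = 1.4048
ln(dT1/dT2) = 0.3399
LMTD = 24.8860 / 0.3399 = 73.2155 K

73.2155 K


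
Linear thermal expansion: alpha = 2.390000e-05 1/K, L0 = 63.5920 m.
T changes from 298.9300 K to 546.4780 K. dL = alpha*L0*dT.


dT = 247.5480 K
dL = 2.390000e-05 * 63.5920 * 247.5480 = 0.376236 m
L_final = 63.968236 m

dL = 0.376236 m


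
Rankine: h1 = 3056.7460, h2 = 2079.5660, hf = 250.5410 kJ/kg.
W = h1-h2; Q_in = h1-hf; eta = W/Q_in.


W = 977.1800 kJ/kg
Q_in = 2806.2050 kJ/kg
eta = 0.3482 = 34.8221%

eta = 34.8221%


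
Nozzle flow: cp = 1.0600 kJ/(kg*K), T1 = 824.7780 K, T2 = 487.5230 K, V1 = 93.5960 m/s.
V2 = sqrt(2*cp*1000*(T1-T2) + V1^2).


dT = 337.2550 K
2*cp*1000*dT = 714980.6000
V1^2 = 8760.2112
V2 = sqrt(723740.8112) = 850.7296 m/s

850.7296 m/s


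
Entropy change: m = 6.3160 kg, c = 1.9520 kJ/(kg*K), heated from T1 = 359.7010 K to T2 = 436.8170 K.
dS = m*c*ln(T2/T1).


T2/T1 = 1.2144
ln(T2/T1) = 0.1942
dS = 6.3160 * 1.9520 * 0.1942 = 2.3948 kJ/K

2.3948 kJ/K


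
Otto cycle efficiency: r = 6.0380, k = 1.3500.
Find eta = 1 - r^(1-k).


r^(k-1) = 1.8763
eta = 1 - 1/1.8763 = 0.4670 = 46.7049%

46.7049%


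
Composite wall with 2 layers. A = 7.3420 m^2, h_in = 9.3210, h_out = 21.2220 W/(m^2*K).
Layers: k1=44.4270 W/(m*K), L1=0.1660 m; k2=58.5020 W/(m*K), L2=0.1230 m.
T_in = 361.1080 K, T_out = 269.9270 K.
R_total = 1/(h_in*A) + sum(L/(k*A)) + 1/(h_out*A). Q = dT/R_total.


R_conv_in = 1/(9.3210*7.3420) = 0.0146
R_1 = 0.1660/(44.4270*7.3420) = 0.0005
R_2 = 0.1230/(58.5020*7.3420) = 0.0003
R_conv_out = 1/(21.2220*7.3420) = 0.0064
R_total = 0.0218 K/W
Q = 91.1810 / 0.0218 = 4177.6842 W

R_total = 0.0218 K/W, Q = 4177.6842 W


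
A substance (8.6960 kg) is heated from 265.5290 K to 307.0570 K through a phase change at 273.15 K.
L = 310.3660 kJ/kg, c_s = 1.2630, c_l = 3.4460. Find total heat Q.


Q1 (sensible, solid) = 8.6960 * 1.2630 * 7.6210 = 83.7018 kJ
Q2 (latent) = 8.6960 * 310.3660 = 2698.9427 kJ
Q3 (sensible, liquid) = 8.6960 * 3.4460 * 33.9070 = 1016.0713 kJ
Q_total = 3798.7158 kJ

3798.7158 kJ


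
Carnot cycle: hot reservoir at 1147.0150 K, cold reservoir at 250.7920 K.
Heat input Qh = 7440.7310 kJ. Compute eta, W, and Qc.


eta = 1 - 250.7920/1147.0150 = 0.7814
W = 0.7814 * 7440.7310 = 5813.8335 kJ
Qc = 7440.7310 - 5813.8335 = 1626.8975 kJ

eta = 78.1352%, W = 5813.8335 kJ, Qc = 1626.8975 kJ


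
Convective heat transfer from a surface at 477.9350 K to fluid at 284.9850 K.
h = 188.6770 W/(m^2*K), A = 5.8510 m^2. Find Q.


dT = 192.9500 K
Q = 188.6770 * 5.8510 * 192.9500 = 213006.9841 W

213006.9841 W


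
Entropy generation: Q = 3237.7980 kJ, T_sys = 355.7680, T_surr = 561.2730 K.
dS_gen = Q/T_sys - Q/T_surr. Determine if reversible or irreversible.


dS_sys = 3237.7980/355.7680 = 9.1009 kJ/K
dS_surr = -3237.7980/561.2730 = -5.7687 kJ/K
dS_gen = 9.1009 - 5.7687 = 3.3322 kJ/K (irreversible)

dS_gen = 3.3322 kJ/K, irreversible


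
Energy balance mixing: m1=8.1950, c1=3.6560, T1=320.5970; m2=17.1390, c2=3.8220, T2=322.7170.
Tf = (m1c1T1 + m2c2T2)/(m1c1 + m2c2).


num = 30745.0414
den = 95.4662
Tf = 322.0517 K

322.0517 K


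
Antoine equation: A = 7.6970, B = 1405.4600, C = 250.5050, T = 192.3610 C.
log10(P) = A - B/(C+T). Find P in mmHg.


C+T = 442.8660
B/(C+T) = 3.1736
log10(P) = 7.6970 - 3.1736 = 4.5234
P = 10^4.5234 = 33376.7554 mmHg

33376.7554 mmHg


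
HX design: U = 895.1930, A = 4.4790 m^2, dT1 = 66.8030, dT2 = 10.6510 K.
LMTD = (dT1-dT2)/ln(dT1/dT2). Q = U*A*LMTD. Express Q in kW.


LMTD = 30.5823 K
Q = 895.1930 * 4.4790 * 30.5823 = 122621.8910 W = 122.6219 kW

122.6219 kW


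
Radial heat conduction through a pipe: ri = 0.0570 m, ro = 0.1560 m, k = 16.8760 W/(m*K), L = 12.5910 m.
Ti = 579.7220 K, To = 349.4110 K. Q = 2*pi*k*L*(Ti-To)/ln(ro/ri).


dT = 230.3110 K
ln(ro/ri) = 1.0068
Q = 2*pi*16.8760*12.5910*230.3110 / 1.0068 = 305407.0364 W

305407.0364 W


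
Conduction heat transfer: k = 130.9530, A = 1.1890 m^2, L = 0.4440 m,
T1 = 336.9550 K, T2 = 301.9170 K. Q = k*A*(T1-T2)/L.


dT = 35.0380 K
Q = 130.9530 * 1.1890 * 35.0380 / 0.4440 = 12287.2203 W

12287.2203 W


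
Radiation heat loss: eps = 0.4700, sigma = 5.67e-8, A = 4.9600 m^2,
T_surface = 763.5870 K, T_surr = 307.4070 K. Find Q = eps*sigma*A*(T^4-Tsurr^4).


T^4 = 3.3996e+11
Tsurr^4 = 8.9301e+09
Q = 0.4700 * 5.67e-8 * 4.9600 * 3.3103e+11 = 43755.8681 W

43755.8681 W


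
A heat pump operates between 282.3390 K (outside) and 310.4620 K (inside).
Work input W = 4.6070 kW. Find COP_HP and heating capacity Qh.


COP = 310.4620 / 28.1230 = 11.0394
Qh = 11.0394 * 4.6070 = 50.8587 kW

COP = 11.0394, Qh = 50.8587 kW


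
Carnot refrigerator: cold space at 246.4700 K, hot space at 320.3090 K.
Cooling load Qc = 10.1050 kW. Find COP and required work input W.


COP = 246.4700 / 73.8390 = 3.3379
W = 10.1050 / 3.3379 = 3.0273 kW

COP = 3.3379, W = 3.0273 kW


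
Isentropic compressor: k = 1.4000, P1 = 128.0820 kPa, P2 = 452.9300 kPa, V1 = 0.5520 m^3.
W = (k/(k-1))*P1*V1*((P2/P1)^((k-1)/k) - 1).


(k-1)/k = 0.2857
(P2/P1)^exp = 1.4346
W = 3.5000 * 128.0820 * 0.5520 * (1.4346 - 1) = 107.5402 kJ

107.5402 kJ


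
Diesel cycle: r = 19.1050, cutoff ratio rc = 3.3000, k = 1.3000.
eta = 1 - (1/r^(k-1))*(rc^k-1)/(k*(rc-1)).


r^(k-1) = 2.4229
rc^k = 4.7214
eta = 0.4863 = 48.6326%

48.6326%


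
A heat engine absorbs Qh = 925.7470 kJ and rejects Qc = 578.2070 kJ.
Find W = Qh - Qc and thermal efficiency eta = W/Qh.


W = 925.7470 - 578.2070 = 347.5400 kJ
eta = 347.5400 / 925.7470 = 0.3754 = 37.5416%

W = 347.5400 kJ, eta = 37.5416%


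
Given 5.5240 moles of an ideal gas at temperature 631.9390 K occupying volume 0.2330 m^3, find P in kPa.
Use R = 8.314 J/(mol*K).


P = nRT/V = 5.5240 * 8.314 * 631.9390 / 0.2330
= 29022.7692 / 0.2330 = 124561.2413 Pa = 124.5612 kPa

124.5612 kPa


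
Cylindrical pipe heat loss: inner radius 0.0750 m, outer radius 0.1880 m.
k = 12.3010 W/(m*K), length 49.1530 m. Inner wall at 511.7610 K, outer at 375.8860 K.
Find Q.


dT = 135.8750 K
ln(ro/ri) = 0.9190
Q = 2*pi*12.3010*49.1530*135.8750 / 0.9190 = 561715.1952 W

561715.1952 W


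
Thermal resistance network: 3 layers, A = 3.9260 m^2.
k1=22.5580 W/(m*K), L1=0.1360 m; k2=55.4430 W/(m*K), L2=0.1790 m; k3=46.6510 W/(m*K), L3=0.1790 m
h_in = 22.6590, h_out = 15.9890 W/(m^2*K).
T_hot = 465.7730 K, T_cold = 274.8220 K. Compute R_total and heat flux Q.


R_conv_in = 1/(22.6590*3.9260) = 0.0112
R_1 = 0.1360/(22.5580*3.9260) = 0.0015
R_2 = 0.1790/(55.4430*3.9260) = 0.0008
R_3 = 0.1790/(46.6510*3.9260) = 0.0010
R_conv_out = 1/(15.9890*3.9260) = 0.0159
R_total = 0.0305 K/W
Q = 190.9510 / 0.0305 = 6259.2762 W

R_total = 0.0305 K/W, Q = 6259.2762 W


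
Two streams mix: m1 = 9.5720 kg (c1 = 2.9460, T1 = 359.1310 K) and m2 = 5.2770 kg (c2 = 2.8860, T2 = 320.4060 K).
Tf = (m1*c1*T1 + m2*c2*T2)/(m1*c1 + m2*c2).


num = 15006.7735
den = 43.4285
Tf = 345.5510 K

345.5510 K


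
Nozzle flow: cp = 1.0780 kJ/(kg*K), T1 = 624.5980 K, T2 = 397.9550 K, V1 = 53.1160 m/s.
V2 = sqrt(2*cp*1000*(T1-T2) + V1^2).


dT = 226.6430 K
2*cp*1000*dT = 488642.3080
V1^2 = 2821.3095
V2 = sqrt(491463.6175) = 701.0447 m/s

701.0447 m/s


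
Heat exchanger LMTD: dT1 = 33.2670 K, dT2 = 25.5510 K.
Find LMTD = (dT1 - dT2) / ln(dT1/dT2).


dT1/dT2 = 1.3020
ln(dT1/dT2) = 0.2639
LMTD = 7.7160 / 0.2639 = 29.2395 K

29.2395 K


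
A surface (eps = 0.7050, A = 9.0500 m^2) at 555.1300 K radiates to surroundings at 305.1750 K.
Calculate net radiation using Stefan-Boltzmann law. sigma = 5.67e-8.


T^4 = 9.4968e+10
Tsurr^4 = 8.6735e+09
Q = 0.7050 * 5.67e-8 * 9.0500 * 8.6295e+10 = 31218.0217 W

31218.0217 W


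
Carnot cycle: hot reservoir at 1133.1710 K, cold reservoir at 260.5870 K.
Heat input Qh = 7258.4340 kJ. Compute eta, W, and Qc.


eta = 1 - 260.5870/1133.1710 = 0.7700
W = 0.7700 * 7258.4340 = 5589.2653 kJ
Qc = 7258.4340 - 5589.2653 = 1669.1687 kJ

eta = 77.0037%, W = 5589.2653 kJ, Qc = 1669.1687 kJ


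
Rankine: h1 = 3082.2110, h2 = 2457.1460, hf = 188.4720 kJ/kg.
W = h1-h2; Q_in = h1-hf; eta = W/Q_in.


W = 625.0650 kJ/kg
Q_in = 2893.7390 kJ/kg
eta = 0.2160 = 21.6006%

eta = 21.6006%


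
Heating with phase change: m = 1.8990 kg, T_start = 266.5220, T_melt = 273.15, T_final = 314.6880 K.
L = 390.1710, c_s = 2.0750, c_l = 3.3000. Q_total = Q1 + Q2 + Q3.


Q1 (sensible, solid) = 1.8990 * 2.0750 * 6.6280 = 26.1171 kJ
Q2 (latent) = 1.8990 * 390.1710 = 740.9347 kJ
Q3 (sensible, liquid) = 1.8990 * 3.3000 * 41.5380 = 260.3062 kJ
Q_total = 1027.3581 kJ

1027.3581 kJ


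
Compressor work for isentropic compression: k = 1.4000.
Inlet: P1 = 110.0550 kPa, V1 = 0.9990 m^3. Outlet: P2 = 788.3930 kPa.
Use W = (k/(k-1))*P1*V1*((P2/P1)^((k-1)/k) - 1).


(k-1)/k = 0.2857
(P2/P1)^exp = 1.7552
W = 3.5000 * 110.0550 * 0.9990 * (1.7552 - 1) = 290.6020 kJ

290.6020 kJ


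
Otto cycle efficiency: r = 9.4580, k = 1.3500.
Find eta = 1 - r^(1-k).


r^(k-1) = 2.1955
eta = 1 - 1/2.1955 = 0.5445 = 54.4519%

54.4519%


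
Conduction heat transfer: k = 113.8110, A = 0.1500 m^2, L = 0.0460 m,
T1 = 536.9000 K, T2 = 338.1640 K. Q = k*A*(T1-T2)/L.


dT = 198.7360 K
Q = 113.8110 * 0.1500 * 198.7360 / 0.0460 = 73755.4660 W

73755.4660 W
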